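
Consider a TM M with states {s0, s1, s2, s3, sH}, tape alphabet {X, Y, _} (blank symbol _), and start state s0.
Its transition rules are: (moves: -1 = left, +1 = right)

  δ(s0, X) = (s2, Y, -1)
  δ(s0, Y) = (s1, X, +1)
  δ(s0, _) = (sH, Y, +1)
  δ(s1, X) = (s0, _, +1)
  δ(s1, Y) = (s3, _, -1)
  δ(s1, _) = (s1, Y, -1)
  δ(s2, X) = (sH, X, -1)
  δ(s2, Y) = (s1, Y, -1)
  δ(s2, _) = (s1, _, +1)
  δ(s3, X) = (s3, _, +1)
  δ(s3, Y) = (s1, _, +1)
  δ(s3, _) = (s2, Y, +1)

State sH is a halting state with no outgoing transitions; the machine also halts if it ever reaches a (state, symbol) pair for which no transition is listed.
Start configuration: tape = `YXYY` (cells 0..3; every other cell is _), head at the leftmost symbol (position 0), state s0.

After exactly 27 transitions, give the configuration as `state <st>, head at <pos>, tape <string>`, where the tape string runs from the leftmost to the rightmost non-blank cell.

s0 | [Y]XYY___   read Y → write X, move +1, go to s1
s1 | X[X]YY___   read X → write _, move +1, go to s0
s0 | X_[Y]Y___   read Y → write X, move +1, go to s1
s1 | X_X[Y]___   read Y → write _, move -1, go to s3
s3 | X_[X]____   read X → write _, move +1, go to s3
s3 | X__[_]___   read _ → write Y, move +1, go to s2
s2 | X__Y[_]__   read _ → write _, move +1, go to s1
s1 | X__Y_[_]_   read _ → write Y, move -1, go to s1
s1 | X__Y[_]Y_   read _ → write Y, move -1, go to s1
s1 | X__[Y]YY_   read Y → write _, move -1, go to s3
s3 | X_[_]_YY_   read _ → write Y, move +1, go to s2
s2 | X_Y[_]YY_   read _ → write _, move +1, go to s1
s1 | X_Y_[Y]Y_   read Y → write _, move -1, go to s3
s3 | X_Y[_]_Y_   read _ → write Y, move +1, go to s2
s2 | X_YY[_]Y_   read _ → write _, move +1, go to s1
s1 | X_YY_[Y]_   read Y → write _, move -1, go to s3
s3 | X_YY[_]__   read _ → write Y, move +1, go to s2
s2 | X_YYY[_]_   read _ → write _, move +1, go to s1
s1 | X_YYY_[_]   read _ → write Y, move -1, go to s1
s1 | X_YYY[_]Y   read _ → write Y, move -1, go to s1
s1 | X_YY[Y]YY   read Y → write _, move -1, go to s3
s3 | X_Y[Y]_YY   read Y → write _, move +1, go to s1
s1 | X_Y_[_]YY   read _ → write Y, move -1, go to s1
s1 | X_Y[_]YYY   read _ → write Y, move -1, go to s1
s1 | X_[Y]YYYY   read Y → write _, move -1, go to s3
s3 | X[_]_YYYY   read _ → write Y, move +1, go to s2
s2 | XY[_]YYYY   read _ → write _, move +1, go to s1
s1 | XY_[Y]YYY
After 27 steps: state s1, head at 3, tape XY_YYYY.

state s1, head at 3, tape XY_YYYY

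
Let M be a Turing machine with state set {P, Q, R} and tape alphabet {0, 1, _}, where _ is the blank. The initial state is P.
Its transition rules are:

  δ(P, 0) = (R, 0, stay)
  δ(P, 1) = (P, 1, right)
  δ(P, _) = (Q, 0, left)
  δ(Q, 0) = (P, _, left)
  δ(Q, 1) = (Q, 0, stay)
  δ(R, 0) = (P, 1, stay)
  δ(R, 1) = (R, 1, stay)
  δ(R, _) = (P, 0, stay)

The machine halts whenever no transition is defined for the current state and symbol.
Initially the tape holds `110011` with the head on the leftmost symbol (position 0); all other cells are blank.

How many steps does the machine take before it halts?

P | __[1]10011_   read 1 → write 1, move right, go to P
P | __1[1]0011_   read 1 → write 1, move right, go to P
P | __11[0]011_   read 0 → write 0, move stay, go to R
R | __11[0]011_   read 0 → write 1, move stay, go to P
P | __11[1]011_   read 1 → write 1, move right, go to P
P | __111[0]11_   read 0 → write 0, move stay, go to R
R | __111[0]11_   read 0 → write 1, move stay, go to P
P | __111[1]11_   read 1 → write 1, move right, go to P
P | __1111[1]1_   read 1 → write 1, move right, go to P
P | __11111[1]_   read 1 → write 1, move right, go to P
P | __111111[_]   read _ → write 0, move left, go to Q
Q | __11111[1]0   read 1 → write 0, move stay, go to Q
Q | __11111[0]0   read 0 → write _, move left, go to P
P | __1111[1]_0   read 1 → write 1, move right, go to P
P | __11111[_]0   read _ → write 0, move left, go to Q
Q | __1111[1]00   read 1 → write 0, move stay, go to Q
Q | __1111[0]00   read 0 → write _, move left, go to P
P | __111[1]_00   read 1 → write 1, move right, go to P
P | __1111[_]00   read _ → write 0, move left, go to Q
Q | __111[1]000   read 1 → write 0, move stay, go to Q
Q | __111[0]000   read 0 → write _, move left, go to P
P | __11[1]_000   read 1 → write 1, move right, go to P
P | __111[_]000   read _ → write 0, move left, go to Q
Q | __11[1]0000   read 1 → write 0, move stay, go to Q
Q | __11[0]0000   read 0 → write _, move left, go to P
P | __1[1]_0000   read 1 → write 1, move right, go to P
P | __11[_]0000   read _ → write 0, move left, go to Q
Q | __1[1]00000   read 1 → write 0, move stay, go to Q
Q | __1[0]00000   read 0 → write _, move left, go to P
P | __[1]_00000   read 1 → write 1, move right, go to P
P | __1[_]00000   read _ → write 0, move left, go to Q
Q | __[1]000000   read 1 → write 0, move stay, go to Q
Q | __[0]000000   read 0 → write _, move left, go to P
P | _[_]_000000   read _ → write 0, move left, go to Q
Q | [_]0_000000
M halts after 34 transitions.

34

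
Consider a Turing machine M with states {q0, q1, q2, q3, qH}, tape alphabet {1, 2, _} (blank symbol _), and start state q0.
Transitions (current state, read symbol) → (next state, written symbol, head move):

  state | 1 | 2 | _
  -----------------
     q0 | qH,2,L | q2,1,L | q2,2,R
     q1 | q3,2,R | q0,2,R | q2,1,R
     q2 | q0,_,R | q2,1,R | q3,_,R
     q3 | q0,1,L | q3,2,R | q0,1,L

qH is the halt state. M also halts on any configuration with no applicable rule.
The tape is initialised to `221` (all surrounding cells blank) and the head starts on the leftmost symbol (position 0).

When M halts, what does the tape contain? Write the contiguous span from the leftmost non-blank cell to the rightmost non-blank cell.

22_2

state=q0 head=0 tape=_[2]21   (q0,2)→(q2,1,L)
state=q2 head=-1 tape=[_]121   (q2,_)→(q3,_,R)
state=q3 head=0 tape=_[1]21   (q3,1)→(q0,1,L)
state=q0 head=-1 tape=[_]121   (q0,_)→(q2,2,R)
state=q2 head=0 tape=2[1]21   (q2,1)→(q0,_,R)
state=q0 head=1 tape=2_[2]1   (q0,2)→(q2,1,L)
state=q2 head=0 tape=2[_]11   (q2,_)→(q3,_,R)
state=q3 head=1 tape=2_[1]1   (q3,1)→(q0,1,L)
state=q0 head=0 tape=2[_]11   (q0,_)→(q2,2,R)
state=q2 head=1 tape=22[1]1   (q2,1)→(q0,_,R)
state=q0 head=2 tape=22_[1]   (q0,1)→(qH,2,L)
state=qH head=1 tape=22[_]2
The non-blank tape span at halt is 22_2.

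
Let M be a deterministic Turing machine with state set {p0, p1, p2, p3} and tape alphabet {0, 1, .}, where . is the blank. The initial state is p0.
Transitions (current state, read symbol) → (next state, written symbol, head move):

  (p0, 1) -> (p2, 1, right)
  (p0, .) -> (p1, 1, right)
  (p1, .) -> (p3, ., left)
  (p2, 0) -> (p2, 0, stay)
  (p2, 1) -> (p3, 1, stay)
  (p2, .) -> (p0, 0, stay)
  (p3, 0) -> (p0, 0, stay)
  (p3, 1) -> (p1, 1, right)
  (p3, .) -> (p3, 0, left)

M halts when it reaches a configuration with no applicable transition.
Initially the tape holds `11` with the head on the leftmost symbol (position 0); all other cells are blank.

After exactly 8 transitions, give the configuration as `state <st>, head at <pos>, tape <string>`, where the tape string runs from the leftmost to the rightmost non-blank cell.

state p3, head at 1, tape 11

state=p0 head=0 tape=[1]1.   (p0,1)→(p2,1,right)
state=p2 head=1 tape=1[1].   (p2,1)→(p3,1,stay)
state=p3 head=1 tape=1[1].   (p3,1)→(p1,1,right)
state=p1 head=2 tape=11[.]   (p1,.)→(p3,.,left)
state=p3 head=1 tape=1[1].   (p3,1)→(p1,1,right)
state=p1 head=2 tape=11[.]   (p1,.)→(p3,.,left)
state=p3 head=1 tape=1[1].   (p3,1)→(p1,1,right)
state=p1 head=2 tape=11[.]   (p1,.)→(p3,.,left)
state=p3 head=1 tape=1[1].
After 8 steps: state p3, head at 1, tape 11.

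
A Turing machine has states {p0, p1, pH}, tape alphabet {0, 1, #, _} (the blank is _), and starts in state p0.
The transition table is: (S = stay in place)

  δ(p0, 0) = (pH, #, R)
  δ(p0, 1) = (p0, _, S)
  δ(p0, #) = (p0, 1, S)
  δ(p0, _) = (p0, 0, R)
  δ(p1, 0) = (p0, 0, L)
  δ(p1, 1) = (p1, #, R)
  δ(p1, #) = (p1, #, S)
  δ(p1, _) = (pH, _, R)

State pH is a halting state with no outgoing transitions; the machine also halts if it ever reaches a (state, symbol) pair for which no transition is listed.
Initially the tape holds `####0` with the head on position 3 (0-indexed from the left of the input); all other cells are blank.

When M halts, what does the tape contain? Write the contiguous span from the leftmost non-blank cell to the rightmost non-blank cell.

p0 | ###[#]0_   read # → write 1, move S, go to p0
p0 | ###[1]0_   read 1 → write _, move S, go to p0
p0 | ###[_]0_   read _ → write 0, move R, go to p0
p0 | ###0[0]_   read 0 → write #, move R, go to pH
pH | ###0#[_]
The non-blank tape span at halt is ###0#.

###0#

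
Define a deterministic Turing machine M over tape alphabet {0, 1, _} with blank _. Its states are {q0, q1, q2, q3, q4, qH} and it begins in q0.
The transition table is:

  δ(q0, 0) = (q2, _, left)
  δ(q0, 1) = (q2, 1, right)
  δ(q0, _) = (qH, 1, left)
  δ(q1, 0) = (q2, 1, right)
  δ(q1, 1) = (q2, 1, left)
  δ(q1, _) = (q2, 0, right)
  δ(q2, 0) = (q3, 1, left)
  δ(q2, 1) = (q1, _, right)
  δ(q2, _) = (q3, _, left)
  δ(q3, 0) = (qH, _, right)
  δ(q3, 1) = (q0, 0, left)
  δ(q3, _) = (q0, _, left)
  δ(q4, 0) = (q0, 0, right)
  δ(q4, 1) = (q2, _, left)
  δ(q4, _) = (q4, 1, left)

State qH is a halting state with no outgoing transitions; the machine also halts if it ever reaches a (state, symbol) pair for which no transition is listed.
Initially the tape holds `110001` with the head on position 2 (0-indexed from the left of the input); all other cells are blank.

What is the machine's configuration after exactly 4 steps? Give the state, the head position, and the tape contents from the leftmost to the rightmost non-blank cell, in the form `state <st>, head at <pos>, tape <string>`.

state=q0 head=2 tape=11[0]001   (q0,0)→(q2,_,left)
state=q2 head=1 tape=1[1]_001   (q2,1)→(q1,_,right)
state=q1 head=2 tape=1_[_]001   (q1,_)→(q2,0,right)
state=q2 head=3 tape=1_0[0]01   (q2,0)→(q3,1,left)
state=q3 head=2 tape=1_[0]101
After 4 steps: state q3, head at 2, tape 1_0101.

state q3, head at 2, tape 1_0101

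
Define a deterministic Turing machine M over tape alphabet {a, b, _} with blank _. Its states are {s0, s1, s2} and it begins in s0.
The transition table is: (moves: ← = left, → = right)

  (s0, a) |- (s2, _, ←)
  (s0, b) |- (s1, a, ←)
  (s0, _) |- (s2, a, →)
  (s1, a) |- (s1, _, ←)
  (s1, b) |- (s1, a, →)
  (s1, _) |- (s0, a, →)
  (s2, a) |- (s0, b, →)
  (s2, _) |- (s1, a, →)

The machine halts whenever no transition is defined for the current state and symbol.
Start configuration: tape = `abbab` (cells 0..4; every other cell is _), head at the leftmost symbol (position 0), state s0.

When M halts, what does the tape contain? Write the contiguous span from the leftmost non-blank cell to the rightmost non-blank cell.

state=s0 head=0 tape=___[a]bbab   (s0,a)→(s2,_,←)
state=s2 head=-1 tape=__[_]_bbab   (s2,_)→(s1,a,→)
state=s1 head=0 tape=__a[_]bbab   (s1,_)→(s0,a,→)
state=s0 head=1 tape=__aa[b]bab   (s0,b)→(s1,a,←)
state=s1 head=0 tape=__a[a]abab   (s1,a)→(s1,_,←)
state=s1 head=-1 tape=__[a]_abab   (s1,a)→(s1,_,←)
state=s1 head=-2 tape=_[_]__abab   (s1,_)→(s0,a,→)
state=s0 head=-1 tape=_a[_]_abab   (s0,_)→(s2,a,→)
state=s2 head=0 tape=_aa[_]abab   (s2,_)→(s1,a,→)
state=s1 head=1 tape=_aaa[a]bab   (s1,a)→(s1,_,←)
state=s1 head=0 tape=_aa[a]_bab   (s1,a)→(s1,_,←)
state=s1 head=-1 tape=_a[a]__bab   (s1,a)→(s1,_,←)
state=s1 head=-2 tape=_[a]___bab   (s1,a)→(s1,_,←)
state=s1 head=-3 tape=[_]____bab   (s1,_)→(s0,a,→)
state=s0 head=-2 tape=a[_]___bab   (s0,_)→(s2,a,→)
state=s2 head=-1 tape=aa[_]__bab   (s2,_)→(s1,a,→)
state=s1 head=0 tape=aaa[_]_bab   (s1,_)→(s0,a,→)
state=s0 head=1 tape=aaaa[_]bab   (s0,_)→(s2,a,→)
state=s2 head=2 tape=aaaaa[b]ab
The non-blank tape span at halt is aaaaabab.

aaaaabab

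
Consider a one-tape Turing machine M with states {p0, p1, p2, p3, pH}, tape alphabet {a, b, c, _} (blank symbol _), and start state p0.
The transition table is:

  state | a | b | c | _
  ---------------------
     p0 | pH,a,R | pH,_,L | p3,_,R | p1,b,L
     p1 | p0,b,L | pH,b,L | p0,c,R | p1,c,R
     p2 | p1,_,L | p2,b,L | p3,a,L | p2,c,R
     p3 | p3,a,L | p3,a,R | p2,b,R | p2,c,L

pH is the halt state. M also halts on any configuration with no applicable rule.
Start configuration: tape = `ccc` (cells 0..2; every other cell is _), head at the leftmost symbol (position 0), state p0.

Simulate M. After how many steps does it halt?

12

state=p0 head=0 tape=__[c]cc   (p0,c)→(p3,_,R)
state=p3 head=1 tape=___[c]c   (p3,c)→(p2,b,R)
state=p2 head=2 tape=___b[c]   (p2,c)→(p3,a,L)
state=p3 head=1 tape=___[b]a   (p3,b)→(p3,a,R)
state=p3 head=2 tape=___a[a]   (p3,a)→(p3,a,L)
state=p3 head=1 tape=___[a]a   (p3,a)→(p3,a,L)
state=p3 head=0 tape=__[_]aa   (p3,_)→(p2,c,L)
state=p2 head=-1 tape=_[_]caa   (p2,_)→(p2,c,R)
state=p2 head=0 tape=_c[c]aa   (p2,c)→(p3,a,L)
state=p3 head=-1 tape=_[c]aaa   (p3,c)→(p2,b,R)
state=p2 head=0 tape=_b[a]aa   (p2,a)→(p1,_,L)
state=p1 head=-1 tape=_[b]_aa   (p1,b)→(pH,b,L)
state=pH head=-2 tape=[_]b_aa
M halts after 12 transitions.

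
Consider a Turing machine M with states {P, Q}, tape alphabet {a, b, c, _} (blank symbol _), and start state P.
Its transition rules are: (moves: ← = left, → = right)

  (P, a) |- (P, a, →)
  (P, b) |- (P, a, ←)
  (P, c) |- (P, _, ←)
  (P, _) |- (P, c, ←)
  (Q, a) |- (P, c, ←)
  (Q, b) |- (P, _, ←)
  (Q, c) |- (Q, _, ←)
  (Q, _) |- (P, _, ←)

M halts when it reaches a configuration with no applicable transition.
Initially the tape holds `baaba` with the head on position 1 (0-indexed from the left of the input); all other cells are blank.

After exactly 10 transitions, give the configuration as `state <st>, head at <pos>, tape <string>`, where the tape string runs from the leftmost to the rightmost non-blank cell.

state P, head at 5, tape baaaa

P | b[a]aba_   read a → write a, move →, go to P
P | ba[a]ba_   read a → write a, move →, go to P
P | baa[b]a_   read b → write a, move ←, go to P
P | ba[a]aa_   read a → write a, move →, go to P
P | baa[a]a_   read a → write a, move →, go to P
P | baaa[a]_   read a → write a, move →, go to P
P | baaaa[_]   read _ → write c, move ←, go to P
P | baaa[a]c   read a → write a, move →, go to P
P | baaaa[c]   read c → write _, move ←, go to P
P | baaa[a]_   read a → write a, move →, go to P
P | baaaa[_]
After 10 steps: state P, head at 5, tape baaaa.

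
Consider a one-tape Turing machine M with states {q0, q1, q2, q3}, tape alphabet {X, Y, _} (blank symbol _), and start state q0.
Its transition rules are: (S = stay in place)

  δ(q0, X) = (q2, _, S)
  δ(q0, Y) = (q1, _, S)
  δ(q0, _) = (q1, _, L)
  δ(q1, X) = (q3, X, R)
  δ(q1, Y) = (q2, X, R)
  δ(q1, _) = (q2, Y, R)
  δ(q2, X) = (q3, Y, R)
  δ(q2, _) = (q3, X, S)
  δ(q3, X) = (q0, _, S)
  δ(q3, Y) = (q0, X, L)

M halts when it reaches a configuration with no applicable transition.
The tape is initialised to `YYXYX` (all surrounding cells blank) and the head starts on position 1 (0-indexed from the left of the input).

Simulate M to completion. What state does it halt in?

q3

state=q0 head=1 tape=Y[Y]XYX   (q0,Y)→(q1,_,S)
state=q1 head=1 tape=Y[_]XYX   (q1,_)→(q2,Y,R)
state=q2 head=2 tape=YY[X]YX   (q2,X)→(q3,Y,R)
state=q3 head=3 tape=YYY[Y]X   (q3,Y)→(q0,X,L)
state=q0 head=2 tape=YY[Y]XX   (q0,Y)→(q1,_,S)
state=q1 head=2 tape=YY[_]XX   (q1,_)→(q2,Y,R)
state=q2 head=3 tape=YYY[X]X   (q2,X)→(q3,Y,R)
state=q3 head=4 tape=YYYY[X]   (q3,X)→(q0,_,S)
state=q0 head=4 tape=YYYY[_]   (q0,_)→(q1,_,L)
state=q1 head=3 tape=YYY[Y]_   (q1,Y)→(q2,X,R)
state=q2 head=4 tape=YYYX[_]   (q2,_)→(q3,X,S)
state=q3 head=4 tape=YYYX[X]   (q3,X)→(q0,_,S)
state=q0 head=4 tape=YYYX[_]   (q0,_)→(q1,_,L)
state=q1 head=3 tape=YYY[X]_   (q1,X)→(q3,X,R)
state=q3 head=4 tape=YYYX[_]
No transition is defined for (q3, _); M halts in state q3.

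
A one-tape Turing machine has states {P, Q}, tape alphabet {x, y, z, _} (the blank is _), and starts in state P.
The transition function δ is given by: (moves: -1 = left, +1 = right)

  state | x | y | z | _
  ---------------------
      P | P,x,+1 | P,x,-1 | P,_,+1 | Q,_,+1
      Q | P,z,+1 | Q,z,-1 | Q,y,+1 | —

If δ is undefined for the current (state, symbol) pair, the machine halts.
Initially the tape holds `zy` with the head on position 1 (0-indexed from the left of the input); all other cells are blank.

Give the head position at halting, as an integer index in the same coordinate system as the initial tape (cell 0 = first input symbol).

3

P | z[y]__   read y → write x, move -1, go to P
P | [z]x__   read z → write _, move +1, go to P
P | _[x]__   read x → write x, move +1, go to P
P | _x[_]_   read _ → write _, move +1, go to Q
Q | _x_[_]
At halt the head is at cell 3.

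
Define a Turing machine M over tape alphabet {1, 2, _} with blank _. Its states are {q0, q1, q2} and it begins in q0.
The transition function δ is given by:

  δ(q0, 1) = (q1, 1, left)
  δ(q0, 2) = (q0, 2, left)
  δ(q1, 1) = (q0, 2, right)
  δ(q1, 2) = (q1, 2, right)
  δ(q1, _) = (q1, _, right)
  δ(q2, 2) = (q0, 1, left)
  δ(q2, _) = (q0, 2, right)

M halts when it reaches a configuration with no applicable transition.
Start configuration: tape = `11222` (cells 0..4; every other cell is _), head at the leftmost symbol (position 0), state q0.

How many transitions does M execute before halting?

state=q0 head=0 tape=_[1]1222   (q0,1)→(q1,1,left)
state=q1 head=-1 tape=[_]11222   (q1,_)→(q1,_,right)
state=q1 head=0 tape=_[1]1222   (q1,1)→(q0,2,right)
state=q0 head=1 tape=_2[1]222   (q0,1)→(q1,1,left)
state=q1 head=0 tape=_[2]1222   (q1,2)→(q1,2,right)
state=q1 head=1 tape=_2[1]222   (q1,1)→(q0,2,right)
state=q0 head=2 tape=_22[2]22   (q0,2)→(q0,2,left)
state=q0 head=1 tape=_2[2]222   (q0,2)→(q0,2,left)
state=q0 head=0 tape=_[2]2222   (q0,2)→(q0,2,left)
state=q0 head=-1 tape=[_]22222
M halts after 9 transitions.

9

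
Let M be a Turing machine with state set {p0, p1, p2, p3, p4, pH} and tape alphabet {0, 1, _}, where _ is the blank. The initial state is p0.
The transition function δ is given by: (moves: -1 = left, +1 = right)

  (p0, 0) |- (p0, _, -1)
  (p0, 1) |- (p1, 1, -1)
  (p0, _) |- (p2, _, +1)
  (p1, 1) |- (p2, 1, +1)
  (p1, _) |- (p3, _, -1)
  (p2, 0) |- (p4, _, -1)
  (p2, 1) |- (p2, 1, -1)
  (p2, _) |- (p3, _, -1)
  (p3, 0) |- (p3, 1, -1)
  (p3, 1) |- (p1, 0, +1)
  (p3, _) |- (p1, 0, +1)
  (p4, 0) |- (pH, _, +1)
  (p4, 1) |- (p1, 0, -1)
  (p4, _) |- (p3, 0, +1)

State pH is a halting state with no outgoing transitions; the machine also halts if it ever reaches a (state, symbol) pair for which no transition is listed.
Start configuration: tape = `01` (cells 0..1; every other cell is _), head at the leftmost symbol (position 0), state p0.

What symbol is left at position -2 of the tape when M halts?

p0 | ____[0]1   read 0 → write _, move -1, go to p0
p0 | ___[_]_1   read _ → write _, move +1, go to p2
p2 | ____[_]1   read _ → write _, move -1, go to p3
p3 | ___[_]_1   read _ → write 0, move +1, go to p1
p1 | ___0[_]1   read _ → write _, move -1, go to p3
p3 | ___[0]_1   read 0 → write 1, move -1, go to p3
p3 | __[_]1_1   read _ → write 0, move +1, go to p1
p1 | __0[1]_1   read 1 → write 1, move +1, go to p2
p2 | __01[_]1   read _ → write _, move -1, go to p3
p3 | __0[1]_1   read 1 → write 0, move +1, go to p1
p1 | __00[_]1   read _ → write _, move -1, go to p3
p3 | __0[0]_1   read 0 → write 1, move -1, go to p3
p3 | __[0]1_1   read 0 → write 1, move -1, go to p3
p3 | _[_]11_1   read _ → write 0, move +1, go to p1
p1 | _0[1]1_1   read 1 → write 1, move +1, go to p2
p2 | _01[1]_1   read 1 → write 1, move -1, go to p2
p2 | _0[1]1_1   read 1 → write 1, move -1, go to p2
p2 | _[0]11_1   read 0 → write _, move -1, go to p4
p4 | [_]_11_1   read _ → write 0, move +1, go to p3
p3 | 0[_]11_1   read _ → write 0, move +1, go to p1
p1 | 00[1]1_1   read 1 → write 1, move +1, go to p2
p2 | 001[1]_1   read 1 → write 1, move -1, go to p2
p2 | 00[1]1_1   read 1 → write 1, move -1, go to p2
p2 | 0[0]11_1   read 0 → write _, move -1, go to p4
p4 | [0]_11_1   read 0 → write _, move +1, go to pH
pH | _[_]11_1
Cell -2 holds 1 when M halts.

1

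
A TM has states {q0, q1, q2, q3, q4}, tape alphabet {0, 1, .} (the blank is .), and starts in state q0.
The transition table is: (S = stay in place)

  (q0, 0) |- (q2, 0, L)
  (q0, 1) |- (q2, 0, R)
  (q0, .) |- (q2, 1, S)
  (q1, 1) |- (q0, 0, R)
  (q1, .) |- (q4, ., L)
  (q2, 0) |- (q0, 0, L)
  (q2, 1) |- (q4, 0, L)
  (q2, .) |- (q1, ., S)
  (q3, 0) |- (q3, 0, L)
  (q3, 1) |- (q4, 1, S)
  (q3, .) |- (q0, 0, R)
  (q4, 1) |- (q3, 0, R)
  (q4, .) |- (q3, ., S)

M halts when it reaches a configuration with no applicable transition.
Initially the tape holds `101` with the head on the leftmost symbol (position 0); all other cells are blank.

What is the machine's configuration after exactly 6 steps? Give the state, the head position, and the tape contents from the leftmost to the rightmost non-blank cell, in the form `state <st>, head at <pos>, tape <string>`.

state q3, head at -2, tape 001

state=q0 head=0 tape=..[1]01   (q0,1)→(q2,0,R)
state=q2 head=1 tape=..0[0]1   (q2,0)→(q0,0,L)
state=q0 head=0 tape=..[0]01   (q0,0)→(q2,0,L)
state=q2 head=-1 tape=.[.]001   (q2,.)→(q1,.,S)
state=q1 head=-1 tape=.[.]001   (q1,.)→(q4,.,L)
state=q4 head=-2 tape=[.].001   (q4,.)→(q3,.,S)
state=q3 head=-2 tape=[.].001
After 6 steps: state q3, head at -2, tape 001.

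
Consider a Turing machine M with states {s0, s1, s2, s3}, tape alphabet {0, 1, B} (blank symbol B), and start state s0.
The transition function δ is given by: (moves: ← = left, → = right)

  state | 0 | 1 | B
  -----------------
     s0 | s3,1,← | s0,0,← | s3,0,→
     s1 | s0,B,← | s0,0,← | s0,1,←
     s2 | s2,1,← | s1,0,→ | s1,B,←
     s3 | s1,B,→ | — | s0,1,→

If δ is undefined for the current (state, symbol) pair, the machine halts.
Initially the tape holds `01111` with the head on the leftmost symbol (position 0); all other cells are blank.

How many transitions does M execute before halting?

20

state=s0 head=0 tape=BB[0]1111   (s0,0)→(s3,1,←)
state=s3 head=-1 tape=B[B]11111   (s3,B)→(s0,1,→)
state=s0 head=0 tape=B1[1]1111   (s0,1)→(s0,0,←)
state=s0 head=-1 tape=B[1]01111   (s0,1)→(s0,0,←)
state=s0 head=-2 tape=[B]001111   (s0,B)→(s3,0,→)
state=s3 head=-1 tape=0[0]01111   (s3,0)→(s1,B,→)
state=s1 head=0 tape=0B[0]1111   (s1,0)→(s0,B,←)
state=s0 head=-1 tape=0[B]B1111   (s0,B)→(s3,0,→)
state=s3 head=0 tape=00[B]1111   (s3,B)→(s0,1,→)
state=s0 head=1 tape=001[1]111   (s0,1)→(s0,0,←)
state=s0 head=0 tape=00[1]0111   (s0,1)→(s0,0,←)
state=s0 head=-1 tape=0[0]00111   (s0,0)→(s3,1,←)
state=s3 head=-2 tape=[0]100111   (s3,0)→(s1,B,→)
state=s1 head=-1 tape=B[1]00111   (s1,1)→(s0,0,←)
state=s0 head=-2 tape=[B]000111   (s0,B)→(s3,0,→)
state=s3 head=-1 tape=0[0]00111   (s3,0)→(s1,B,→)
state=s1 head=0 tape=0B[0]0111   (s1,0)→(s0,B,←)
state=s0 head=-1 tape=0[B]B0111   (s0,B)→(s3,0,→)
state=s3 head=0 tape=00[B]0111   (s3,B)→(s0,1,→)
state=s0 head=1 tape=001[0]111   (s0,0)→(s3,1,←)
state=s3 head=0 tape=00[1]1111
M halts after 20 transitions.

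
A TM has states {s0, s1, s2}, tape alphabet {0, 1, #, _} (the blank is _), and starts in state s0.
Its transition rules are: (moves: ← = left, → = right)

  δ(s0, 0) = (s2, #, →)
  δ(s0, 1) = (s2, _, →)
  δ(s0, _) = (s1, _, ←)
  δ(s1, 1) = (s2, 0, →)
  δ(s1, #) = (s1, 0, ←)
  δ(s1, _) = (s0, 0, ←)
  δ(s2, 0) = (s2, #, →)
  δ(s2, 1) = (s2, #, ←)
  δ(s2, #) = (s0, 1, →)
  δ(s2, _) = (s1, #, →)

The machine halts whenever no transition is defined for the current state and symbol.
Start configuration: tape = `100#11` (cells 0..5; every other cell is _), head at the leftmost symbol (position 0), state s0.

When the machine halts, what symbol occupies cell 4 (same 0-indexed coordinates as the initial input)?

#

s0 | [1]00#11__   read 1 → write _, move →, go to s2
s2 | _[0]0#11__   read 0 → write #, move →, go to s2
s2 | _#[0]#11__   read 0 → write #, move →, go to s2
s2 | _##[#]11__   read # → write 1, move →, go to s0
s0 | _##1[1]1__   read 1 → write _, move →, go to s2
s2 | _##1_[1]__   read 1 → write #, move ←, go to s2
s2 | _##1[_]#__   read _ → write #, move →, go to s1
s1 | _##1#[#]__   read # → write 0, move ←, go to s1
s1 | _##1[#]0__   read # → write 0, move ←, go to s1
s1 | _##[1]00__   read 1 → write 0, move →, go to s2
s2 | _##0[0]0__   read 0 → write #, move →, go to s2
s2 | _##0#[0]__   read 0 → write #, move →, go to s2
s2 | _##0##[_]_   read _ → write #, move →, go to s1
s1 | _##0###[_]   read _ → write 0, move ←, go to s0
s0 | _##0##[#]0
Cell 4 holds # when M halts.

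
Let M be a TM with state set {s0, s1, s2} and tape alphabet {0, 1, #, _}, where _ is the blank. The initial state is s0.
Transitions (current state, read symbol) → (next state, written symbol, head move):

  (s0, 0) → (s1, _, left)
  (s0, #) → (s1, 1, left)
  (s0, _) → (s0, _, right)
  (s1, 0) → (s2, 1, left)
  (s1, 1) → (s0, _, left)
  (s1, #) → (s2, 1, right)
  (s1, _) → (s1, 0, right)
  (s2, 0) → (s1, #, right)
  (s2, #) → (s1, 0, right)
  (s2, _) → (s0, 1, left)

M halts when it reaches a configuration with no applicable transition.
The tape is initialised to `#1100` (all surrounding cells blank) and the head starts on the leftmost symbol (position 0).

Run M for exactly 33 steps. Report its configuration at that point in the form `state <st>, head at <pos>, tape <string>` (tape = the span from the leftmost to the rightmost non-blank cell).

state s2, head at -5, tape 11_1___00

s0 | _____[#]1100   read # → write 1, move left, go to s1
s1 | ____[_]11100   read _ → write 0, move right, go to s1
s1 | ____0[1]1100   read 1 → write _, move left, go to s0
s0 | ____[0]_1100   read 0 → write _, move left, go to s1
s1 | ___[_]__1100   read _ → write 0, move right, go to s1
s1 | ___0[_]_1100   read _ → write 0, move right, go to s1
s1 | ___00[_]1100   read _ → write 0, move right, go to s1
s1 | ___000[1]100   read 1 → write _, move left, go to s0
s0 | ___00[0]_100   read 0 → write _, move left, go to s1
s1 | ___0[0]__100   read 0 → write 1, move left, go to s2
s2 | ___[0]1__100   read 0 → write #, move right, go to s1
s1 | ___#[1]__100   read 1 → write _, move left, go to s0
s0 | ___[#]___100   read # → write 1, move left, go to s1
s1 | __[_]1___100   read _ → write 0, move right, go to s1
s1 | __0[1]___100   read 1 → write _, move left, go to s0
s0 | __[0]____100   read 0 → write _, move left, go to s1
s1 | _[_]_____100   read _ → write 0, move right, go to s1
s1 | _0[_]____100   read _ → write 0, move right, go to s1
s1 | _00[_]___100   read _ → write 0, move right, go to s1
s1 | _000[_]__100   read _ → write 0, move right, go to s1
s1 | _0000[_]_100   read _ → write 0, move right, go to s1
s1 | _00000[_]100   read _ → write 0, move right, go to s1
s1 | _000000[1]00   read 1 → write _, move left, go to s0
s0 | _00000[0]_00   read 0 → write _, move left, go to s1
s1 | _0000[0]__00   read 0 → write 1, move left, go to s2
s2 | _000[0]1__00   read 0 → write #, move right, go to s1
s1 | _000#[1]__00   read 1 → write _, move left, go to s0
s0 | _000[#]___00   read # → write 1, move left, go to s1
s1 | _00[0]1___00   read 0 → write 1, move left, go to s2
s2 | _0[0]11___00   read 0 → write #, move right, go to s1
s1 | _0#[1]1___00   read 1 → write _, move left, go to s0
s0 | _0[#]_1___00   read # → write 1, move left, go to s1
s1 | _[0]1_1___00   read 0 → write 1, move left, go to s2
s2 | [_]11_1___00
After 33 steps: state s2, head at -5, tape 11_1___00.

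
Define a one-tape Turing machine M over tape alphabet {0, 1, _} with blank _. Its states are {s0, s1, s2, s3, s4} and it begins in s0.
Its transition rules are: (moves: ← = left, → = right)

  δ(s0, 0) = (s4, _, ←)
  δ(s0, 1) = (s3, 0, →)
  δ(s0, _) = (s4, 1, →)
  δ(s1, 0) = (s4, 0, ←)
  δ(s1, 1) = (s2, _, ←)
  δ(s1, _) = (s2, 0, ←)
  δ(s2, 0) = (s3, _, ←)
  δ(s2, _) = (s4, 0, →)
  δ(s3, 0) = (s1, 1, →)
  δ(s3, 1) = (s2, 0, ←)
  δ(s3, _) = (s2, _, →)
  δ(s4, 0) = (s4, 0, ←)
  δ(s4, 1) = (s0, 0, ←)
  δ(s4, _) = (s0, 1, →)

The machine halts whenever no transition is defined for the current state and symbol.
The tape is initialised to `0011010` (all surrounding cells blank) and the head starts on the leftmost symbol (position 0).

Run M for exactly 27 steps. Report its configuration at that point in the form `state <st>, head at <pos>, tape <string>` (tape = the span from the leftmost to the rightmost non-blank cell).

state s0, head at -3, tape 0000011010

s0 | ___[0]011010   read 0 → write _, move ←, go to s4
s4 | __[_]_011010   read _ → write 1, move →, go to s0
s0 | __1[_]011010   read _ → write 1, move →, go to s4
s4 | __11[0]11010   read 0 → write 0, move ←, go to s4
s4 | __1[1]011010   read 1 → write 0, move ←, go to s0
s0 | __[1]0011010   read 1 → write 0, move →, go to s3
s3 | __0[0]011010   read 0 → write 1, move →, go to s1
s1 | __01[0]11010   read 0 → write 0, move ←, go to s4
s4 | __0[1]011010   read 1 → write 0, move ←, go to s0
s0 | __[0]0011010   read 0 → write _, move ←, go to s4
s4 | _[_]_0011010   read _ → write 1, move →, go to s0
s0 | _1[_]0011010   read _ → write 1, move →, go to s4
s4 | _11[0]011010   read 0 → write 0, move ←, go to s4
s4 | _1[1]0011010   read 1 → write 0, move ←, go to s0
s0 | _[1]00011010   read 1 → write 0, move →, go to s3
s3 | _0[0]0011010   read 0 → write 1, move →, go to s1
s1 | _01[0]011010   read 0 → write 0, move ←, go to s4
s4 | _0[1]0011010   read 1 → write 0, move ←, go to s0
s0 | _[0]00011010   read 0 → write _, move ←, go to s4
s4 | [_]_00011010   read _ → write 1, move →, go to s0
s0 | 1[_]00011010   read _ → write 1, move →, go to s4
s4 | 11[0]0011010   read 0 → write 0, move ←, go to s4
s4 | 1[1]00011010   read 1 → write 0, move ←, go to s0
s0 | [1]000011010   read 1 → write 0, move →, go to s3
s3 | 0[0]00011010   read 0 → write 1, move →, go to s1
s1 | 01[0]0011010   read 0 → write 0, move ←, go to s4
s4 | 0[1]00011010   read 1 → write 0, move ←, go to s0
s0 | [0]000011010
After 27 steps: state s0, head at -3, tape 0000011010.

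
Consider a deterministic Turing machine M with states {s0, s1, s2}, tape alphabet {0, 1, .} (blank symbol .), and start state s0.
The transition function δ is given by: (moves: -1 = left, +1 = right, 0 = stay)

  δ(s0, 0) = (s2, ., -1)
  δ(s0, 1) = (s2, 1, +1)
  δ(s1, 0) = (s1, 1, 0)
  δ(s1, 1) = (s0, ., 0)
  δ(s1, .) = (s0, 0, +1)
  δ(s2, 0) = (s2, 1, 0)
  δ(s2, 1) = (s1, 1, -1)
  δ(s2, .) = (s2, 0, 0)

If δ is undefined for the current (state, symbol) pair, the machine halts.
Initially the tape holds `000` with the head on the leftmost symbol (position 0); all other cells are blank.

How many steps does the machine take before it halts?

state=s0 head=0 tape=..[0]00   (s0,0)→(s2,.,-1)
state=s2 head=-1 tape=.[.].00   (s2,.)→(s2,0,0)
state=s2 head=-1 tape=.[0].00   (s2,0)→(s2,1,0)
state=s2 head=-1 tape=.[1].00   (s2,1)→(s1,1,-1)
state=s1 head=-2 tape=[.]1.00   (s1,.)→(s0,0,+1)
state=s0 head=-1 tape=0[1].00   (s0,1)→(s2,1,+1)
state=s2 head=0 tape=01[.]00   (s2,.)→(s2,0,0)
state=s2 head=0 tape=01[0]00   (s2,0)→(s2,1,0)
state=s2 head=0 tape=01[1]00   (s2,1)→(s1,1,-1)
state=s1 head=-1 tape=0[1]100   (s1,1)→(s0,.,0)
state=s0 head=-1 tape=0[.]100
M halts after 10 transitions.

10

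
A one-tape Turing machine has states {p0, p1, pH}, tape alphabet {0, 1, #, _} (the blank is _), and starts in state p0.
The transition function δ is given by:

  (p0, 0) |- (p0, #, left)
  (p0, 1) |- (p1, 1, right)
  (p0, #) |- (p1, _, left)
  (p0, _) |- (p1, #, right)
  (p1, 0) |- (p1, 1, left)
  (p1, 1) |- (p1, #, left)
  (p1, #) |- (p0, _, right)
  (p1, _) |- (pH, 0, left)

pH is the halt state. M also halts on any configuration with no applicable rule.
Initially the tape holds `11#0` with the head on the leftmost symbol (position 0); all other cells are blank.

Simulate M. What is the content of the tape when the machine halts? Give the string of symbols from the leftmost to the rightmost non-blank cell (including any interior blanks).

state=p0 head=0 tape=__[1]1#0   (p0,1)→(p1,1,right)
state=p1 head=1 tape=__1[1]#0   (p1,1)→(p1,#,left)
state=p1 head=0 tape=__[1]##0   (p1,1)→(p1,#,left)
state=p1 head=-1 tape=_[_]###0   (p1,_)→(pH,0,left)
state=pH head=-2 tape=[_]0###0
The non-blank tape span at halt is 0###0.

0###0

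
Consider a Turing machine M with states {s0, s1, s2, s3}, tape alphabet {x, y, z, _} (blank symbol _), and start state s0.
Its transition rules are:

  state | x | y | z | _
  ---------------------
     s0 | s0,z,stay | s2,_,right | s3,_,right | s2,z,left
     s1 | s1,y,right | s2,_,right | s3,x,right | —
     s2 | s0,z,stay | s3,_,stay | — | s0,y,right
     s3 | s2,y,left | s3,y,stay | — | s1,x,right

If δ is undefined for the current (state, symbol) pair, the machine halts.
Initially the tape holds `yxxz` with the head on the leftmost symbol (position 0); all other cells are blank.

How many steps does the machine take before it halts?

6

s0 | [y]xxz   read y → write _, move right, go to s2
s2 | _[x]xz   read x → write z, move stay, go to s0
s0 | _[z]xz   read z → write _, move right, go to s3
s3 | __[x]z   read x → write y, move left, go to s2
s2 | _[_]yz   read _ → write y, move right, go to s0
s0 | _y[y]z   read y → write _, move right, go to s2
s2 | _y_[z]
M halts after 6 transitions.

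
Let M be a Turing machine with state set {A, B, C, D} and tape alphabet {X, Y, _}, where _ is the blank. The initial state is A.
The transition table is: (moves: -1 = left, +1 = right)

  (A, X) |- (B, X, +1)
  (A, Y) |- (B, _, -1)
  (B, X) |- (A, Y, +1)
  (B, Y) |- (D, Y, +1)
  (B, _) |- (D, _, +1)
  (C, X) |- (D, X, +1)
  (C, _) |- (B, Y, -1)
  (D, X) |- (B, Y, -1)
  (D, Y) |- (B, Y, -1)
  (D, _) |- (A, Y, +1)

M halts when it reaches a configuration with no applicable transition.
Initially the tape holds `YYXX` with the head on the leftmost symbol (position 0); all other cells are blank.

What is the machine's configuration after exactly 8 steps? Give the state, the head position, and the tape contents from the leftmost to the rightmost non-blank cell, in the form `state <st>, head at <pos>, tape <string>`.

A | _[Y]YXX_   read Y → write _, move -1, go to B
B | [_]_YXX_   read _ → write _, move +1, go to D
D | _[_]YXX_   read _ → write Y, move +1, go to A
A | _Y[Y]XX_   read Y → write _, move -1, go to B
B | _[Y]_XX_   read Y → write Y, move +1, go to D
D | _Y[_]XX_   read _ → write Y, move +1, go to A
A | _YY[X]X_   read X → write X, move +1, go to B
B | _YYX[X]_   read X → write Y, move +1, go to A
A | _YYXY[_]
After 8 steps: state A, head at 4, tape YYXY.

state A, head at 4, tape YYXY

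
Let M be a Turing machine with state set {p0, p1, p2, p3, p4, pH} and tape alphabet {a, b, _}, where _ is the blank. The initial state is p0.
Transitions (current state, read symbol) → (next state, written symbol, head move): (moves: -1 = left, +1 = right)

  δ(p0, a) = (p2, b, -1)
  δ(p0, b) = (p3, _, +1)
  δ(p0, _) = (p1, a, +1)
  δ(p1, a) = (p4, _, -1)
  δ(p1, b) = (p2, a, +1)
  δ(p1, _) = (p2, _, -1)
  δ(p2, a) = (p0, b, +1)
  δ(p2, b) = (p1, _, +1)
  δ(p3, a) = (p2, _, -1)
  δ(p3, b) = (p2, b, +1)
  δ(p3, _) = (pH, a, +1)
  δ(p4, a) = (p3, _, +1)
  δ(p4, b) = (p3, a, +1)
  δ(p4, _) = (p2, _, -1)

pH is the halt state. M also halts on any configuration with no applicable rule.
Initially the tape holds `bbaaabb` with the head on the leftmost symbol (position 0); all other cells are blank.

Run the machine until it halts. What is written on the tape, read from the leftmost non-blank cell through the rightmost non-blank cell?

p0 | [b]baaabb_   read b → write _, move +1, go to p3
p3 | _[b]aaabb_   read b → write b, move +1, go to p2
p2 | _b[a]aabb_   read a → write b, move +1, go to p0
p0 | _bb[a]abb_   read a → write b, move -1, go to p2
p2 | _b[b]babb_   read b → write _, move +1, go to p1
p1 | _b_[b]abb_   read b → write a, move +1, go to p2
p2 | _b_a[a]bb_   read a → write b, move +1, go to p0
p0 | _b_ab[b]b_   read b → write _, move +1, go to p3
p3 | _b_ab_[b]_   read b → write b, move +1, go to p2
p2 | _b_ab_b[_]
The non-blank tape span at halt is b_ab_b.

b_ab_b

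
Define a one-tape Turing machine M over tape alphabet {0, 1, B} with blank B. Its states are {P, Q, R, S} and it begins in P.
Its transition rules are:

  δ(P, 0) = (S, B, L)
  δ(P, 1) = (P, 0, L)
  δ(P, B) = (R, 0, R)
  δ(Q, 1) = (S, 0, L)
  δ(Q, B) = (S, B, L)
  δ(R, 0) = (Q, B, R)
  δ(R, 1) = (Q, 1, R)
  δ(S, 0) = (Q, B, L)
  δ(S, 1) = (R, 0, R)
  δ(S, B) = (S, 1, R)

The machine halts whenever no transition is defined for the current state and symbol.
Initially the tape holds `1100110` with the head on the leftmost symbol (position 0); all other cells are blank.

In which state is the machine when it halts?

state=P head=0 tape=BBB[1]100110   (P,1)→(P,0,L)
state=P head=-1 tape=BB[B]0100110   (P,B)→(R,0,R)
state=R head=0 tape=BB0[0]100110   (R,0)→(Q,B,R)
state=Q head=1 tape=BB0B[1]00110   (Q,1)→(S,0,L)
state=S head=0 tape=BB0[B]000110   (S,B)→(S,1,R)
state=S head=1 tape=BB01[0]00110   (S,0)→(Q,B,L)
state=Q head=0 tape=BB0[1]B00110   (Q,1)→(S,0,L)
state=S head=-1 tape=BB[0]0B00110   (S,0)→(Q,B,L)
state=Q head=-2 tape=B[B]B0B00110   (Q,B)→(S,B,L)
state=S head=-3 tape=[B]BB0B00110   (S,B)→(S,1,R)
state=S head=-2 tape=1[B]B0B00110   (S,B)→(S,1,R)
state=S head=-1 tape=11[B]0B00110   (S,B)→(S,1,R)
state=S head=0 tape=111[0]B00110   (S,0)→(Q,B,L)
state=Q head=-1 tape=11[1]BB00110   (Q,1)→(S,0,L)
state=S head=-2 tape=1[1]0BB00110   (S,1)→(R,0,R)
state=R head=-1 tape=10[0]BB00110   (R,0)→(Q,B,R)
state=Q head=0 tape=10B[B]B00110   (Q,B)→(S,B,L)
state=S head=-1 tape=10[B]BB00110   (S,B)→(S,1,R)
state=S head=0 tape=101[B]B00110   (S,B)→(S,1,R)
state=S head=1 tape=1011[B]00110   (S,B)→(S,1,R)
state=S head=2 tape=10111[0]0110   (S,0)→(Q,B,L)
state=Q head=1 tape=1011[1]B0110   (Q,1)→(S,0,L)
state=S head=0 tape=101[1]0B0110   (S,1)→(R,0,R)
state=R head=1 tape=1010[0]B0110   (R,0)→(Q,B,R)
state=Q head=2 tape=1010B[B]0110   (Q,B)→(S,B,L)
state=S head=1 tape=1010[B]B0110   (S,B)→(S,1,R)
state=S head=2 tape=10101[B]0110   (S,B)→(S,1,R)
state=S head=3 tape=101011[0]110   (S,0)→(Q,B,L)
state=Q head=2 tape=10101[1]B110   (Q,1)→(S,0,L)
state=S head=1 tape=1010[1]0B110   (S,1)→(R,0,R)
state=R head=2 tape=10100[0]B110   (R,0)→(Q,B,R)
state=Q head=3 tape=10100B[B]110   (Q,B)→(S,B,L)
state=S head=2 tape=10100[B]B110   (S,B)→(S,1,R)
state=S head=3 tape=101001[B]110   (S,B)→(S,1,R)
state=S head=4 tape=1010011[1]10   (S,1)→(R,0,R)
state=R head=5 tape=10100110[1]0   (R,1)→(Q,1,R)
state=Q head=6 tape=101001101[0]
No transition is defined for (Q, 0); M halts in state Q.

Q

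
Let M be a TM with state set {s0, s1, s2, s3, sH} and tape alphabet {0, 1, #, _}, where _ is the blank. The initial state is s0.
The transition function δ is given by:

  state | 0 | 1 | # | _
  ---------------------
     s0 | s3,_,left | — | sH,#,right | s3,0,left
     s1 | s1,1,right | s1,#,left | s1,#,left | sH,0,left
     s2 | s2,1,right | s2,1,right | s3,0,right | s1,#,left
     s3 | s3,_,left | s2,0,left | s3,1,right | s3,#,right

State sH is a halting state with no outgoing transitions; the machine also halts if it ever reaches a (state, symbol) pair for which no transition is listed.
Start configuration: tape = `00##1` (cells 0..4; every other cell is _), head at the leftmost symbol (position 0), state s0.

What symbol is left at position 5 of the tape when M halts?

s0 | ___[0]0##1_   read 0 → write _, move left, go to s3
s3 | __[_]_0##1_   read _ → write #, move right, go to s3
s3 | __#[_]0##1_   read _ → write #, move right, go to s3
s3 | __##[0]##1_   read 0 → write _, move left, go to s3
s3 | __#[#]_##1_   read # → write 1, move right, go to s3
s3 | __#1[_]##1_   read _ → write #, move right, go to s3
s3 | __#1#[#]#1_   read # → write 1, move right, go to s3
s3 | __#1#1[#]1_   read # → write 1, move right, go to s3
s3 | __#1#11[1]_   read 1 → write 0, move left, go to s2
s2 | __#1#1[1]0_   read 1 → write 1, move right, go to s2
s2 | __#1#11[0]_   read 0 → write 1, move right, go to s2
s2 | __#1#111[_]   read _ → write #, move left, go to s1
s1 | __#1#11[1]#   read 1 → write #, move left, go to s1
s1 | __#1#1[1]##   read 1 → write #, move left, go to s1
s1 | __#1#[1]###   read 1 → write #, move left, go to s1
s1 | __#1[#]####   read # → write #, move left, go to s1
s1 | __#[1]#####   read 1 → write #, move left, go to s1
s1 | __[#]######   read # → write #, move left, go to s1
s1 | _[_]#######   read _ → write 0, move left, go to sH
sH | [_]0#######
Cell 5 holds # when M halts.

#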